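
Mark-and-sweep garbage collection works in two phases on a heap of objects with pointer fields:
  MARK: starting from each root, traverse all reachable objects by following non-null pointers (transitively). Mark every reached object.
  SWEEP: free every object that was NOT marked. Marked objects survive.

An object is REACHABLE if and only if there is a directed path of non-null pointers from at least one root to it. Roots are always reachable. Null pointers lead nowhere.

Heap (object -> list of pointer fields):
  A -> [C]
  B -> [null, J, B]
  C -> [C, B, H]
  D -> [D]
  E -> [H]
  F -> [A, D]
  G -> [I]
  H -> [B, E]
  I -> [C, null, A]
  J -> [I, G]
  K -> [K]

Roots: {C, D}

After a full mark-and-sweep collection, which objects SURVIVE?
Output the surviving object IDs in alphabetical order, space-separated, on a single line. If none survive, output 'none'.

Roots: C D
Mark C: refs=C B H, marked=C
Mark D: refs=D, marked=C D
Mark B: refs=null J B, marked=B C D
Mark H: refs=B E, marked=B C D H
Mark J: refs=I G, marked=B C D H J
Mark E: refs=H, marked=B C D E H J
Mark I: refs=C null A, marked=B C D E H I J
Mark G: refs=I, marked=B C D E G H I J
Mark A: refs=C, marked=A B C D E G H I J
Unmarked (collected): F K

Answer: A B C D E G H I J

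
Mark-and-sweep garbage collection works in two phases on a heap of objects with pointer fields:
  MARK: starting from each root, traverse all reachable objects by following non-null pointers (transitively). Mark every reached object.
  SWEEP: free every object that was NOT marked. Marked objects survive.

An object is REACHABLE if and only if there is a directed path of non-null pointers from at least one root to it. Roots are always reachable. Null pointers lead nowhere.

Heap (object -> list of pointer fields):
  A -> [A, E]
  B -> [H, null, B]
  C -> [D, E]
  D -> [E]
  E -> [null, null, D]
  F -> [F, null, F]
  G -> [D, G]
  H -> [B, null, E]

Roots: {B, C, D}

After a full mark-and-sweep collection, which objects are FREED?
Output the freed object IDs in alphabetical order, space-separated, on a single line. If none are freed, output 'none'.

Answer: A F G

Derivation:
Roots: B C D
Mark B: refs=H null B, marked=B
Mark C: refs=D E, marked=B C
Mark D: refs=E, marked=B C D
Mark H: refs=B null E, marked=B C D H
Mark E: refs=null null D, marked=B C D E H
Unmarked (collected): A F G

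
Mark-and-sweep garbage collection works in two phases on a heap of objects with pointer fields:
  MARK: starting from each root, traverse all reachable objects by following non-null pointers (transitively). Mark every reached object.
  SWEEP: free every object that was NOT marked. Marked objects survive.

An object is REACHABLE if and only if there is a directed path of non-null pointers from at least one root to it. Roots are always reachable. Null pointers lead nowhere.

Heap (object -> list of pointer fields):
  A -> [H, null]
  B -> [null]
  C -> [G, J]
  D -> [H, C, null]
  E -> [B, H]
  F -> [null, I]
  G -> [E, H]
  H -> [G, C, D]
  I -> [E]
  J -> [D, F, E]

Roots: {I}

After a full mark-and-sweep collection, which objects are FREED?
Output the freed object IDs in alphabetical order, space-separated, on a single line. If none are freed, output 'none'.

Roots: I
Mark I: refs=E, marked=I
Mark E: refs=B H, marked=E I
Mark B: refs=null, marked=B E I
Mark H: refs=G C D, marked=B E H I
Mark G: refs=E H, marked=B E G H I
Mark C: refs=G J, marked=B C E G H I
Mark D: refs=H C null, marked=B C D E G H I
Mark J: refs=D F E, marked=B C D E G H I J
Mark F: refs=null I, marked=B C D E F G H I J
Unmarked (collected): A

Answer: A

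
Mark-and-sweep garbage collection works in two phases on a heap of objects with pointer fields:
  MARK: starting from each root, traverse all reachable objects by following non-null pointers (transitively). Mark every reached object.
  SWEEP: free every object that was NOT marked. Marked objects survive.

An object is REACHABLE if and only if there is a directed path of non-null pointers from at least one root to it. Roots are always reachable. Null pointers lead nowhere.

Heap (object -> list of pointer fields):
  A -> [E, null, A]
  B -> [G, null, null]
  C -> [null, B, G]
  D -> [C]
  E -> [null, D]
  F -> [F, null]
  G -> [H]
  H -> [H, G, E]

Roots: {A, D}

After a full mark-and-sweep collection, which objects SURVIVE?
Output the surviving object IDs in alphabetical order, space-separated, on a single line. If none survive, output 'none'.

Answer: A B C D E G H

Derivation:
Roots: A D
Mark A: refs=E null A, marked=A
Mark D: refs=C, marked=A D
Mark E: refs=null D, marked=A D E
Mark C: refs=null B G, marked=A C D E
Mark B: refs=G null null, marked=A B C D E
Mark G: refs=H, marked=A B C D E G
Mark H: refs=H G E, marked=A B C D E G H
Unmarked (collected): F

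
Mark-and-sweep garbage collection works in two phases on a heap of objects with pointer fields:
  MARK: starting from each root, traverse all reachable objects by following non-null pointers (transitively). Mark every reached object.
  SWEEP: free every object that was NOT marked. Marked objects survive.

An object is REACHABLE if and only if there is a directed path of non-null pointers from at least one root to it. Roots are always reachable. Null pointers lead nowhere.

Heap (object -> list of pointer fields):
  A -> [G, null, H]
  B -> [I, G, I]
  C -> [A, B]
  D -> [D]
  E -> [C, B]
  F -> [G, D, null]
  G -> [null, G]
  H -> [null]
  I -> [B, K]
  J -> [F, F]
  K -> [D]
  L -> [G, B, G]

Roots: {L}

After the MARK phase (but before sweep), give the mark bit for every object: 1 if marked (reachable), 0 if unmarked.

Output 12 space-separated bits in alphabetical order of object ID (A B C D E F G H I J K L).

Roots: L
Mark L: refs=G B G, marked=L
Mark G: refs=null G, marked=G L
Mark B: refs=I G I, marked=B G L
Mark I: refs=B K, marked=B G I L
Mark K: refs=D, marked=B G I K L
Mark D: refs=D, marked=B D G I K L
Unmarked (collected): A C E F H J

Answer: 0 1 0 1 0 0 1 0 1 0 1 1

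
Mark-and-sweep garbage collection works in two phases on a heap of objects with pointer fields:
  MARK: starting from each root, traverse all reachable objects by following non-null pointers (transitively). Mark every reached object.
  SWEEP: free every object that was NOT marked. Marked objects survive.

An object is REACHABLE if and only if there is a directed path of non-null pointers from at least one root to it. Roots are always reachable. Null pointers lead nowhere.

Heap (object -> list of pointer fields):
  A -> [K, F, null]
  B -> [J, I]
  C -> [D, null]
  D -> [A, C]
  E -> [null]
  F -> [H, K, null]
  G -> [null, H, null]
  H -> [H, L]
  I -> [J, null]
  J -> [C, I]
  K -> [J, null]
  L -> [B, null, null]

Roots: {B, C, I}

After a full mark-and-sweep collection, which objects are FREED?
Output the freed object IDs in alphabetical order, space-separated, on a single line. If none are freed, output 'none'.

Answer: E G

Derivation:
Roots: B C I
Mark B: refs=J I, marked=B
Mark C: refs=D null, marked=B C
Mark I: refs=J null, marked=B C I
Mark J: refs=C I, marked=B C I J
Mark D: refs=A C, marked=B C D I J
Mark A: refs=K F null, marked=A B C D I J
Mark K: refs=J null, marked=A B C D I J K
Mark F: refs=H K null, marked=A B C D F I J K
Mark H: refs=H L, marked=A B C D F H I J K
Mark L: refs=B null null, marked=A B C D F H I J K L
Unmarked (collected): E G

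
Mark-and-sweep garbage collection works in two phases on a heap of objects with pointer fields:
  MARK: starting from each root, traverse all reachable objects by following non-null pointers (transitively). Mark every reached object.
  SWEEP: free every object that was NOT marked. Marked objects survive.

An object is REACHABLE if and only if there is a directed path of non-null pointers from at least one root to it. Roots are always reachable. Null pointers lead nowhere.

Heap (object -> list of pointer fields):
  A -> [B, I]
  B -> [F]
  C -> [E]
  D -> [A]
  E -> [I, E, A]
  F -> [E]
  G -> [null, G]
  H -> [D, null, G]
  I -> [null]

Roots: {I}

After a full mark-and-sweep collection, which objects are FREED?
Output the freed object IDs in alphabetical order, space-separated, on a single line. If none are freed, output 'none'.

Roots: I
Mark I: refs=null, marked=I
Unmarked (collected): A B C D E F G H

Answer: A B C D E F G H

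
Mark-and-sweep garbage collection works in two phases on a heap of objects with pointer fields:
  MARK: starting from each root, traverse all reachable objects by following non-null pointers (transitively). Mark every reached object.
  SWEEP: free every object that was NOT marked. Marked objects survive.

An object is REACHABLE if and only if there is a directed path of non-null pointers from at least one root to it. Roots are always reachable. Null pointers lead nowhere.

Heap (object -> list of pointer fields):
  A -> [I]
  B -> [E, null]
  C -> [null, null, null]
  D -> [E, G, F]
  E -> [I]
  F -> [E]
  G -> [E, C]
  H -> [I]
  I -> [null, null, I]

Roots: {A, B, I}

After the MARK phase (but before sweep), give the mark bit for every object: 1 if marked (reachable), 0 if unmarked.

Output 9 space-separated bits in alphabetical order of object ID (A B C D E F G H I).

Roots: A B I
Mark A: refs=I, marked=A
Mark B: refs=E null, marked=A B
Mark I: refs=null null I, marked=A B I
Mark E: refs=I, marked=A B E I
Unmarked (collected): C D F G H

Answer: 1 1 0 0 1 0 0 0 1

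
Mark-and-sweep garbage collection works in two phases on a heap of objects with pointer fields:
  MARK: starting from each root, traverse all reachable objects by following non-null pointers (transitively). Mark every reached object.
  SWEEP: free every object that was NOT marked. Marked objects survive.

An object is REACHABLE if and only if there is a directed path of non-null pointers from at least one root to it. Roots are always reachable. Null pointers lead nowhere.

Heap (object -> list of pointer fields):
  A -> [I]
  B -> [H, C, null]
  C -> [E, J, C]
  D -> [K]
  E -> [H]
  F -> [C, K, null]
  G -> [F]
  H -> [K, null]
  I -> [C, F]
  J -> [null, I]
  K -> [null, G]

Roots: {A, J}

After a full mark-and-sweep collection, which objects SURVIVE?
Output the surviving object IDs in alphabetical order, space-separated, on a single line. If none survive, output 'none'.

Roots: A J
Mark A: refs=I, marked=A
Mark J: refs=null I, marked=A J
Mark I: refs=C F, marked=A I J
Mark C: refs=E J C, marked=A C I J
Mark F: refs=C K null, marked=A C F I J
Mark E: refs=H, marked=A C E F I J
Mark K: refs=null G, marked=A C E F I J K
Mark H: refs=K null, marked=A C E F H I J K
Mark G: refs=F, marked=A C E F G H I J K
Unmarked (collected): B D

Answer: A C E F G H I J K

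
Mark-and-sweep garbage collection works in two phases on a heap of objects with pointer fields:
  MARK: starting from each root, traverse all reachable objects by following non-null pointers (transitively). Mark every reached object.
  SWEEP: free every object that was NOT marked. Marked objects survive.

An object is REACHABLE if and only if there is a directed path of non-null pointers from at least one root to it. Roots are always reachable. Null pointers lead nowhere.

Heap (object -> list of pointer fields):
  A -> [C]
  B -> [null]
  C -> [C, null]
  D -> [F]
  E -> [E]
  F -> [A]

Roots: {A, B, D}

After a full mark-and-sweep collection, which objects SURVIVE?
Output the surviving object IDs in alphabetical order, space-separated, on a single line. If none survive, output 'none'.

Answer: A B C D F

Derivation:
Roots: A B D
Mark A: refs=C, marked=A
Mark B: refs=null, marked=A B
Mark D: refs=F, marked=A B D
Mark C: refs=C null, marked=A B C D
Mark F: refs=A, marked=A B C D F
Unmarked (collected): E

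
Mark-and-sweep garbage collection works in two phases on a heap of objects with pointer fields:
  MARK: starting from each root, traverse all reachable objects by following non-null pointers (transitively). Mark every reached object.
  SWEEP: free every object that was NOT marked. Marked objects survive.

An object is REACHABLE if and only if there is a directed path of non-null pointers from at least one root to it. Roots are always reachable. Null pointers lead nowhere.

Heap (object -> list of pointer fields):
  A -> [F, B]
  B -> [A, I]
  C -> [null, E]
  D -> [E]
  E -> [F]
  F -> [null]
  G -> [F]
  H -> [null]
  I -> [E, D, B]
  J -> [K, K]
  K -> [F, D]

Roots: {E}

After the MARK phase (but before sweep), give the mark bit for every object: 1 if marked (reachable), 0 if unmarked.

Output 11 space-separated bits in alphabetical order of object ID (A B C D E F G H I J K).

Roots: E
Mark E: refs=F, marked=E
Mark F: refs=null, marked=E F
Unmarked (collected): A B C D G H I J K

Answer: 0 0 0 0 1 1 0 0 0 0 0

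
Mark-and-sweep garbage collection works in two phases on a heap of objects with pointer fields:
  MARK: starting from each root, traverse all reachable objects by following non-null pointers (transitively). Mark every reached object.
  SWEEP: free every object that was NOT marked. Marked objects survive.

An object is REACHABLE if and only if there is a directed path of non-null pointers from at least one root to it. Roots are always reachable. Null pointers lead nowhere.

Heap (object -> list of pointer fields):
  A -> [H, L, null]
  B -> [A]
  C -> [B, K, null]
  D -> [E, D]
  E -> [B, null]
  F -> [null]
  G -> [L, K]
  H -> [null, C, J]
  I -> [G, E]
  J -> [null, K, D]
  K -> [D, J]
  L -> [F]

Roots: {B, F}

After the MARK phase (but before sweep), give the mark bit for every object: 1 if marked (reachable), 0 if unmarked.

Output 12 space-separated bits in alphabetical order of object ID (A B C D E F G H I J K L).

Roots: B F
Mark B: refs=A, marked=B
Mark F: refs=null, marked=B F
Mark A: refs=H L null, marked=A B F
Mark H: refs=null C J, marked=A B F H
Mark L: refs=F, marked=A B F H L
Mark C: refs=B K null, marked=A B C F H L
Mark J: refs=null K D, marked=A B C F H J L
Mark K: refs=D J, marked=A B C F H J K L
Mark D: refs=E D, marked=A B C D F H J K L
Mark E: refs=B null, marked=A B C D E F H J K L
Unmarked (collected): G I

Answer: 1 1 1 1 1 1 0 1 0 1 1 1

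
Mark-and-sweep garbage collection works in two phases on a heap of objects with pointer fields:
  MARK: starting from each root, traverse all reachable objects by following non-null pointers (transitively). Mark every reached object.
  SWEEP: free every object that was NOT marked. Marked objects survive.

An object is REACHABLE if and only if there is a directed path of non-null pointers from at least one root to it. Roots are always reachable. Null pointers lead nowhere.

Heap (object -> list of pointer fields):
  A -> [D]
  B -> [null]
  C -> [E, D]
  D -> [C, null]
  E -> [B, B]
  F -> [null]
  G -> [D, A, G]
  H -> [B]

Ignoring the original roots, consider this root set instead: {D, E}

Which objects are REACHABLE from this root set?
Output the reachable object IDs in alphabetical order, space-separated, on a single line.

Answer: B C D E

Derivation:
Roots: D E
Mark D: refs=C null, marked=D
Mark E: refs=B B, marked=D E
Mark C: refs=E D, marked=C D E
Mark B: refs=null, marked=B C D E
Unmarked (collected): A F G H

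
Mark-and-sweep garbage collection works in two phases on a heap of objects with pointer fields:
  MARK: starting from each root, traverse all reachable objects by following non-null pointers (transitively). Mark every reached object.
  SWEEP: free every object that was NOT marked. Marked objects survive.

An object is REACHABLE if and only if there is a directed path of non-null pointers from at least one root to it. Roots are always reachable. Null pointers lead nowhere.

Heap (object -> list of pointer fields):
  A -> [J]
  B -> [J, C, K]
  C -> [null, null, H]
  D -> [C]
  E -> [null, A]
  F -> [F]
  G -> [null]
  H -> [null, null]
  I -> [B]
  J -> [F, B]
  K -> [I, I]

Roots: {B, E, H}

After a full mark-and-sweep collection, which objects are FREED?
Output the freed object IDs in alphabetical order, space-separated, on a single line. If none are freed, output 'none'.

Roots: B E H
Mark B: refs=J C K, marked=B
Mark E: refs=null A, marked=B E
Mark H: refs=null null, marked=B E H
Mark J: refs=F B, marked=B E H J
Mark C: refs=null null H, marked=B C E H J
Mark K: refs=I I, marked=B C E H J K
Mark A: refs=J, marked=A B C E H J K
Mark F: refs=F, marked=A B C E F H J K
Mark I: refs=B, marked=A B C E F H I J K
Unmarked (collected): D G

Answer: D G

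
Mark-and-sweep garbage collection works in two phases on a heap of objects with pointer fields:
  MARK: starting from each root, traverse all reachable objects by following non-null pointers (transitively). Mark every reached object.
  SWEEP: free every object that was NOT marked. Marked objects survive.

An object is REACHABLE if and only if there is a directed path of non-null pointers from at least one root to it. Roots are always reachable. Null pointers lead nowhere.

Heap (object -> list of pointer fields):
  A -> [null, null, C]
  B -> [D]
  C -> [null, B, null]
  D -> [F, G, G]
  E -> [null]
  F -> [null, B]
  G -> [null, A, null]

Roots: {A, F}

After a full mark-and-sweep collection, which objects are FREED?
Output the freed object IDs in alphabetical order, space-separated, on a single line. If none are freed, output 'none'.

Roots: A F
Mark A: refs=null null C, marked=A
Mark F: refs=null B, marked=A F
Mark C: refs=null B null, marked=A C F
Mark B: refs=D, marked=A B C F
Mark D: refs=F G G, marked=A B C D F
Mark G: refs=null A null, marked=A B C D F G
Unmarked (collected): E

Answer: E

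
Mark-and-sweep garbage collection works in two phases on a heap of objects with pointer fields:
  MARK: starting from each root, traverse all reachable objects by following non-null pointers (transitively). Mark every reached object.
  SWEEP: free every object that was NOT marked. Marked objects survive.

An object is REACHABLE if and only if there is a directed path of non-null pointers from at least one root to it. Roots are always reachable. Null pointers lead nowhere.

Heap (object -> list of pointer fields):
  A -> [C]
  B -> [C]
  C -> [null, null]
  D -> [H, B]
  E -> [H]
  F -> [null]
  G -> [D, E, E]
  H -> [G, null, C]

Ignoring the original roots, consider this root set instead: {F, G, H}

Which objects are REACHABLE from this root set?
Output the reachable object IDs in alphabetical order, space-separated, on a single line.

Answer: B C D E F G H

Derivation:
Roots: F G H
Mark F: refs=null, marked=F
Mark G: refs=D E E, marked=F G
Mark H: refs=G null C, marked=F G H
Mark D: refs=H B, marked=D F G H
Mark E: refs=H, marked=D E F G H
Mark C: refs=null null, marked=C D E F G H
Mark B: refs=C, marked=B C D E F G H
Unmarked (collected): A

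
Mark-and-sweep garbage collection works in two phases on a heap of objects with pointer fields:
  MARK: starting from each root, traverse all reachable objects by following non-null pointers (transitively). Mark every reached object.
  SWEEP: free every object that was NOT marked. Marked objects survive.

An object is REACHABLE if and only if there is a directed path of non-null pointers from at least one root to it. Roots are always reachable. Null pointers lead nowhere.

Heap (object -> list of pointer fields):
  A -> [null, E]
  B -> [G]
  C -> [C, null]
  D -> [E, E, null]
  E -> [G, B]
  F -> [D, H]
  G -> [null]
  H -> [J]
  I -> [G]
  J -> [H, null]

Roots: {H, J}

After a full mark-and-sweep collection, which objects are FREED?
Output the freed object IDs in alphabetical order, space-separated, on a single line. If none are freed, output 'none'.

Answer: A B C D E F G I

Derivation:
Roots: H J
Mark H: refs=J, marked=H
Mark J: refs=H null, marked=H J
Unmarked (collected): A B C D E F G I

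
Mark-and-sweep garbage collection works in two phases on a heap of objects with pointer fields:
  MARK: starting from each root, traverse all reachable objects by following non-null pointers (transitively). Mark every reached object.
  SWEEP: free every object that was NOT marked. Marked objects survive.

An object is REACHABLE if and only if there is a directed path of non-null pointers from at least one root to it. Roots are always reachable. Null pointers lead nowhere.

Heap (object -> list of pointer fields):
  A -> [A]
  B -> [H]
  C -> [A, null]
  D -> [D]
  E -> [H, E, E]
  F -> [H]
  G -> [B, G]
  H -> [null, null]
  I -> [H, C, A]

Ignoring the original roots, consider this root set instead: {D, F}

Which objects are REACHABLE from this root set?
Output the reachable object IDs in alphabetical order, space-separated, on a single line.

Answer: D F H

Derivation:
Roots: D F
Mark D: refs=D, marked=D
Mark F: refs=H, marked=D F
Mark H: refs=null null, marked=D F H
Unmarked (collected): A B C E G I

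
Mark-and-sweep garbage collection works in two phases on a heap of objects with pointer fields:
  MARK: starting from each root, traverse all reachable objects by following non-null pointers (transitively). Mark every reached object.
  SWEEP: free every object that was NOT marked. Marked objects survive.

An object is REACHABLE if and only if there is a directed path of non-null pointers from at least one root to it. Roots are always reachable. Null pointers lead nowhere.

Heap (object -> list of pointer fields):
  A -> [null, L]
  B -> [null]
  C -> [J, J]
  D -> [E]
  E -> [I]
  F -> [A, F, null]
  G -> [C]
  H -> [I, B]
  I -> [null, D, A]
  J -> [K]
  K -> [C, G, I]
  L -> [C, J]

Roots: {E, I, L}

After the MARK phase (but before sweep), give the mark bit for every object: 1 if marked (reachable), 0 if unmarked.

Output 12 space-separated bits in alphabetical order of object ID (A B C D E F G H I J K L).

Answer: 1 0 1 1 1 0 1 0 1 1 1 1

Derivation:
Roots: E I L
Mark E: refs=I, marked=E
Mark I: refs=null D A, marked=E I
Mark L: refs=C J, marked=E I L
Mark D: refs=E, marked=D E I L
Mark A: refs=null L, marked=A D E I L
Mark C: refs=J J, marked=A C D E I L
Mark J: refs=K, marked=A C D E I J L
Mark K: refs=C G I, marked=A C D E I J K L
Mark G: refs=C, marked=A C D E G I J K L
Unmarked (collected): B F H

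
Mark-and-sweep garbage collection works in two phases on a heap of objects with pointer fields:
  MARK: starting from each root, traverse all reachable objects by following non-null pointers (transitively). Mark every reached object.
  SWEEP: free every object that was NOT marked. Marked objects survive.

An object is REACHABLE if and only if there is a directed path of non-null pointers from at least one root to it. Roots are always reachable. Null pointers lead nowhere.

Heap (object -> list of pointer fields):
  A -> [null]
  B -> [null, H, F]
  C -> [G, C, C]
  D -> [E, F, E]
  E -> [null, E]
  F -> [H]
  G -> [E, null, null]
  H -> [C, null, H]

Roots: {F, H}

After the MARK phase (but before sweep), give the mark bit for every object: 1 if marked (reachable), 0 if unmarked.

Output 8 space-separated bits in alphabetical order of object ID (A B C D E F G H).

Roots: F H
Mark F: refs=H, marked=F
Mark H: refs=C null H, marked=F H
Mark C: refs=G C C, marked=C F H
Mark G: refs=E null null, marked=C F G H
Mark E: refs=null E, marked=C E F G H
Unmarked (collected): A B D

Answer: 0 0 1 0 1 1 1 1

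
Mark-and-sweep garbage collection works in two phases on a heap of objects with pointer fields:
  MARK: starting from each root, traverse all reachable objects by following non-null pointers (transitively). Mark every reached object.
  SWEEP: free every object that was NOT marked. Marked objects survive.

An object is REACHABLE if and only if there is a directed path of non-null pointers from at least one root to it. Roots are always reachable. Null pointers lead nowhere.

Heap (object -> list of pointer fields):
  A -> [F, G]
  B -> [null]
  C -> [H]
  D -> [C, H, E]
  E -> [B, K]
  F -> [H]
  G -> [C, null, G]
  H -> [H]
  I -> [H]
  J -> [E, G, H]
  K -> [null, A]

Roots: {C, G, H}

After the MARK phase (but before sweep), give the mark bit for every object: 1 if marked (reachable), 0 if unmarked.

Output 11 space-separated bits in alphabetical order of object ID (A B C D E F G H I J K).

Roots: C G H
Mark C: refs=H, marked=C
Mark G: refs=C null G, marked=C G
Mark H: refs=H, marked=C G H
Unmarked (collected): A B D E F I J K

Answer: 0 0 1 0 0 0 1 1 0 0 0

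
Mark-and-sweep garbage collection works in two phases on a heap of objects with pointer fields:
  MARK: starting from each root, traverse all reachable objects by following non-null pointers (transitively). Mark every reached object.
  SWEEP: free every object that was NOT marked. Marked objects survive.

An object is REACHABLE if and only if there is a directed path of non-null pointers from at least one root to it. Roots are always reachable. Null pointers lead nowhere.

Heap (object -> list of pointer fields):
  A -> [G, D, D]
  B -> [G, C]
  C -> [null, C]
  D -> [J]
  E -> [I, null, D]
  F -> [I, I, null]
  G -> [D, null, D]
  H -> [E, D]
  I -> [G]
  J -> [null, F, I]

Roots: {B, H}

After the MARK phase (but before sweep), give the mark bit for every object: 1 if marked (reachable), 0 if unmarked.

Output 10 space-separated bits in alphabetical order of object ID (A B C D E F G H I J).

Answer: 0 1 1 1 1 1 1 1 1 1

Derivation:
Roots: B H
Mark B: refs=G C, marked=B
Mark H: refs=E D, marked=B H
Mark G: refs=D null D, marked=B G H
Mark C: refs=null C, marked=B C G H
Mark E: refs=I null D, marked=B C E G H
Mark D: refs=J, marked=B C D E G H
Mark I: refs=G, marked=B C D E G H I
Mark J: refs=null F I, marked=B C D E G H I J
Mark F: refs=I I null, marked=B C D E F G H I J
Unmarked (collected): A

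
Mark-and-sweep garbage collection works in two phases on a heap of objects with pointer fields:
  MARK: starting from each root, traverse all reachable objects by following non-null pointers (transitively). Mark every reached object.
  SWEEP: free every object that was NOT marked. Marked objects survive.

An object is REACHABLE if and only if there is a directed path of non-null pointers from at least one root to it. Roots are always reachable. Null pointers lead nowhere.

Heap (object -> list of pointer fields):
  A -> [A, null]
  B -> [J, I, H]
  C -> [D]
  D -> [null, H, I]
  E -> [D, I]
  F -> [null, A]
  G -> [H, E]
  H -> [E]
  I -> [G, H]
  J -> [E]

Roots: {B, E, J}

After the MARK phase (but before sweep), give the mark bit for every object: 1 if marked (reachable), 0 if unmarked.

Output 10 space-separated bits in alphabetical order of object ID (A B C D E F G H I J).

Answer: 0 1 0 1 1 0 1 1 1 1

Derivation:
Roots: B E J
Mark B: refs=J I H, marked=B
Mark E: refs=D I, marked=B E
Mark J: refs=E, marked=B E J
Mark I: refs=G H, marked=B E I J
Mark H: refs=E, marked=B E H I J
Mark D: refs=null H I, marked=B D E H I J
Mark G: refs=H E, marked=B D E G H I J
Unmarked (collected): A C F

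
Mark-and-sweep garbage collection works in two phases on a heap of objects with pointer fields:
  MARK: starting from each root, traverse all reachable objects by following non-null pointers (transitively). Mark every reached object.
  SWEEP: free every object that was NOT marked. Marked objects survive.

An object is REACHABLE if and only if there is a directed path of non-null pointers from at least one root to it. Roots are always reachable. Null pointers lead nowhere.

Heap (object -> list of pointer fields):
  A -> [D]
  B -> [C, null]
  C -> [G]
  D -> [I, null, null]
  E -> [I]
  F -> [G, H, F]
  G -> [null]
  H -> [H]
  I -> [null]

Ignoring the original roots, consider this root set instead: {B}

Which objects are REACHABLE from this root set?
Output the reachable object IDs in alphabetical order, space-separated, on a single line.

Answer: B C G

Derivation:
Roots: B
Mark B: refs=C null, marked=B
Mark C: refs=G, marked=B C
Mark G: refs=null, marked=B C G
Unmarked (collected): A D E F H I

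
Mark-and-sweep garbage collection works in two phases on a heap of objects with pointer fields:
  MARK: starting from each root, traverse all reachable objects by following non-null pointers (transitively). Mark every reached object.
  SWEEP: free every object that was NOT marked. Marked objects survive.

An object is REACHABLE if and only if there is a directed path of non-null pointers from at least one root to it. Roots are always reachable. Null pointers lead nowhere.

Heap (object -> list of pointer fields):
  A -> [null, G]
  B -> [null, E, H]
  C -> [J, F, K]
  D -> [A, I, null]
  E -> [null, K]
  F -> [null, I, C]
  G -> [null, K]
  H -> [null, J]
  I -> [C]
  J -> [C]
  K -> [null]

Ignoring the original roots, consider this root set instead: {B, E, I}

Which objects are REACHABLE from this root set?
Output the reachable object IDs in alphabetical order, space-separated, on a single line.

Roots: B E I
Mark B: refs=null E H, marked=B
Mark E: refs=null K, marked=B E
Mark I: refs=C, marked=B E I
Mark H: refs=null J, marked=B E H I
Mark K: refs=null, marked=B E H I K
Mark C: refs=J F K, marked=B C E H I K
Mark J: refs=C, marked=B C E H I J K
Mark F: refs=null I C, marked=B C E F H I J K
Unmarked (collected): A D G

Answer: B C E F H I J K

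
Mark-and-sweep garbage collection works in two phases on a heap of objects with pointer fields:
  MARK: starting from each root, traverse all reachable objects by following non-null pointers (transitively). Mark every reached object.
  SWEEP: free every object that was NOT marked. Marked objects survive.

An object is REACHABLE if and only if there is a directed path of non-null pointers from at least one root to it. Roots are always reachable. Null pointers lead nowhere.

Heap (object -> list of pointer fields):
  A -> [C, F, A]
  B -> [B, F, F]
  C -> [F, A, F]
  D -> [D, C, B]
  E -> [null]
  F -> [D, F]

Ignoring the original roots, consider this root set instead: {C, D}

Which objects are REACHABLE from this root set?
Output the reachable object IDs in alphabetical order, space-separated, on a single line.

Answer: A B C D F

Derivation:
Roots: C D
Mark C: refs=F A F, marked=C
Mark D: refs=D C B, marked=C D
Mark F: refs=D F, marked=C D F
Mark A: refs=C F A, marked=A C D F
Mark B: refs=B F F, marked=A B C D F
Unmarked (collected): E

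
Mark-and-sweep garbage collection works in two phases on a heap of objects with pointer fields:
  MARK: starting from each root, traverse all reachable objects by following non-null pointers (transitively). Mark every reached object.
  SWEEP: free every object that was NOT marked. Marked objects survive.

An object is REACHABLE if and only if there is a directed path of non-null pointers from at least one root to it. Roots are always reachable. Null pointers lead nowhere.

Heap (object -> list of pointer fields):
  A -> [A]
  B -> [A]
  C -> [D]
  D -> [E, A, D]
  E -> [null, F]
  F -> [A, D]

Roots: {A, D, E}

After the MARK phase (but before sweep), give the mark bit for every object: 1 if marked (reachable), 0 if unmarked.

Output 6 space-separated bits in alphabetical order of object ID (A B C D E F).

Answer: 1 0 0 1 1 1

Derivation:
Roots: A D E
Mark A: refs=A, marked=A
Mark D: refs=E A D, marked=A D
Mark E: refs=null F, marked=A D E
Mark F: refs=A D, marked=A D E F
Unmarked (collected): B C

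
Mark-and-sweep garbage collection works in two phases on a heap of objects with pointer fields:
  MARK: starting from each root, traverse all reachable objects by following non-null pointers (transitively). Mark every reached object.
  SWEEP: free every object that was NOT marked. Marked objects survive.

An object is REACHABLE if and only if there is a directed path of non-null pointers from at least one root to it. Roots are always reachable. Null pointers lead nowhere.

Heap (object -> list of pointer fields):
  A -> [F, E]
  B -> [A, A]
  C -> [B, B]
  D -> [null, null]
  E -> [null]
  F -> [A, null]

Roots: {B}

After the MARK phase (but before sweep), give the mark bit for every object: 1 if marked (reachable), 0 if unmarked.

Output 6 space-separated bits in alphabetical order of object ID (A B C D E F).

Roots: B
Mark B: refs=A A, marked=B
Mark A: refs=F E, marked=A B
Mark F: refs=A null, marked=A B F
Mark E: refs=null, marked=A B E F
Unmarked (collected): C D

Answer: 1 1 0 0 1 1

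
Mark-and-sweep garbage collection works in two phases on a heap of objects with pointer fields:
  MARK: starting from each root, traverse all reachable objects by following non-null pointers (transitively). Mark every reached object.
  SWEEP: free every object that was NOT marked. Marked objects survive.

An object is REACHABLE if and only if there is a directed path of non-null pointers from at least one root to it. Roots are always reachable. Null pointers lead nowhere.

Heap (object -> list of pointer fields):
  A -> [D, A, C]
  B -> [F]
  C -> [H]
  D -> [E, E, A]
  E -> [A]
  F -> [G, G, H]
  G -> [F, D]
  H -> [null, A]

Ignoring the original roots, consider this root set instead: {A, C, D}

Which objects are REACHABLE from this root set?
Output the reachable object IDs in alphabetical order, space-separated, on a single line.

Roots: A C D
Mark A: refs=D A C, marked=A
Mark C: refs=H, marked=A C
Mark D: refs=E E A, marked=A C D
Mark H: refs=null A, marked=A C D H
Mark E: refs=A, marked=A C D E H
Unmarked (collected): B F G

Answer: A C D E H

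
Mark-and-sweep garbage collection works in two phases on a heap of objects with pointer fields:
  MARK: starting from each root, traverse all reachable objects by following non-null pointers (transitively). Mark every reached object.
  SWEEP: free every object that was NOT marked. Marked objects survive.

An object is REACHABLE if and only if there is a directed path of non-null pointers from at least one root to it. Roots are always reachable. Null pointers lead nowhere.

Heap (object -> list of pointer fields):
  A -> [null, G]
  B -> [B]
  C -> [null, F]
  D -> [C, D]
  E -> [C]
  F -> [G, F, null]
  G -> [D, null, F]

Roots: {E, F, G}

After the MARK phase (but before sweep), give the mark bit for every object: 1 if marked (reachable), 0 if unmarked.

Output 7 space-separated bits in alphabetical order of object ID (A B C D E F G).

Roots: E F G
Mark E: refs=C, marked=E
Mark F: refs=G F null, marked=E F
Mark G: refs=D null F, marked=E F G
Mark C: refs=null F, marked=C E F G
Mark D: refs=C D, marked=C D E F G
Unmarked (collected): A B

Answer: 0 0 1 1 1 1 1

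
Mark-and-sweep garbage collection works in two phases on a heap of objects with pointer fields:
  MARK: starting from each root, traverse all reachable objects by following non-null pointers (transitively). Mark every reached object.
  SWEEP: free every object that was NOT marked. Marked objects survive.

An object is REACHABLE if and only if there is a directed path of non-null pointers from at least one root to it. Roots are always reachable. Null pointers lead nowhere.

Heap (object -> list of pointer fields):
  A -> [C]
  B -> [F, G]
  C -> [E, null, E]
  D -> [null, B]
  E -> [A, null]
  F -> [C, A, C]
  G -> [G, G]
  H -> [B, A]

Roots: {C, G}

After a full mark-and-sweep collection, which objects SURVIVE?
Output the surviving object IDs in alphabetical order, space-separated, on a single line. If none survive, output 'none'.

Answer: A C E G

Derivation:
Roots: C G
Mark C: refs=E null E, marked=C
Mark G: refs=G G, marked=C G
Mark E: refs=A null, marked=C E G
Mark A: refs=C, marked=A C E G
Unmarked (collected): B D F H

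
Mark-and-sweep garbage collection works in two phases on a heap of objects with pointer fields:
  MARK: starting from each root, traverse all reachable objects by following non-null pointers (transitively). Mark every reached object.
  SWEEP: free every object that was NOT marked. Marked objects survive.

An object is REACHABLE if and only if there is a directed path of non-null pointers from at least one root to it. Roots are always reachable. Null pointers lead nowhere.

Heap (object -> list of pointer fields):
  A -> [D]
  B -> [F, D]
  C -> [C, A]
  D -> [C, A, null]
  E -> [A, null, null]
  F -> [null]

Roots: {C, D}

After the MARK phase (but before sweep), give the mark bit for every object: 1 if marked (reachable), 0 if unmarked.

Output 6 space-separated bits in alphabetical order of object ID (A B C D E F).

Answer: 1 0 1 1 0 0

Derivation:
Roots: C D
Mark C: refs=C A, marked=C
Mark D: refs=C A null, marked=C D
Mark A: refs=D, marked=A C D
Unmarked (collected): B E F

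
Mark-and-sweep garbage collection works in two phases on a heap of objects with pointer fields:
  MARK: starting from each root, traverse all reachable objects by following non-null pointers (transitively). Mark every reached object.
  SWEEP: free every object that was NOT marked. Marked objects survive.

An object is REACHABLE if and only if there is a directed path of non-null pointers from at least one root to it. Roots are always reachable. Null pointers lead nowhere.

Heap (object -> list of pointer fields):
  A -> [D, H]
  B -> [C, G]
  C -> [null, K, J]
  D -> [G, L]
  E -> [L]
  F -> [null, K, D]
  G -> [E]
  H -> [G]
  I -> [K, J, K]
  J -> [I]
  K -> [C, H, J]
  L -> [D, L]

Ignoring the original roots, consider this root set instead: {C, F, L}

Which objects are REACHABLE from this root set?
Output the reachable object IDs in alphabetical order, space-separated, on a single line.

Roots: C F L
Mark C: refs=null K J, marked=C
Mark F: refs=null K D, marked=C F
Mark L: refs=D L, marked=C F L
Mark K: refs=C H J, marked=C F K L
Mark J: refs=I, marked=C F J K L
Mark D: refs=G L, marked=C D F J K L
Mark H: refs=G, marked=C D F H J K L
Mark I: refs=K J K, marked=C D F H I J K L
Mark G: refs=E, marked=C D F G H I J K L
Mark E: refs=L, marked=C D E F G H I J K L
Unmarked (collected): A B

Answer: C D E F G H I J K L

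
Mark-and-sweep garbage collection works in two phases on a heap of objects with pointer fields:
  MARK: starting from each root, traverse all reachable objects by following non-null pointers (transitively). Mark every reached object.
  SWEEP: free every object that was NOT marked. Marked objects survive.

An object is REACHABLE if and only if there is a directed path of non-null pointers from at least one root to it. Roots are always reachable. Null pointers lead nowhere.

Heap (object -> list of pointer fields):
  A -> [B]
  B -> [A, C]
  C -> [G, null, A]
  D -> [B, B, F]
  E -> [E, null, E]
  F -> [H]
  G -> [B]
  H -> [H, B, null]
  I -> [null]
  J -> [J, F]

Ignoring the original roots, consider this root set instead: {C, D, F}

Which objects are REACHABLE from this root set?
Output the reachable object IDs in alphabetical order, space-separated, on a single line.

Roots: C D F
Mark C: refs=G null A, marked=C
Mark D: refs=B B F, marked=C D
Mark F: refs=H, marked=C D F
Mark G: refs=B, marked=C D F G
Mark A: refs=B, marked=A C D F G
Mark B: refs=A C, marked=A B C D F G
Mark H: refs=H B null, marked=A B C D F G H
Unmarked (collected): E I J

Answer: A B C D F G H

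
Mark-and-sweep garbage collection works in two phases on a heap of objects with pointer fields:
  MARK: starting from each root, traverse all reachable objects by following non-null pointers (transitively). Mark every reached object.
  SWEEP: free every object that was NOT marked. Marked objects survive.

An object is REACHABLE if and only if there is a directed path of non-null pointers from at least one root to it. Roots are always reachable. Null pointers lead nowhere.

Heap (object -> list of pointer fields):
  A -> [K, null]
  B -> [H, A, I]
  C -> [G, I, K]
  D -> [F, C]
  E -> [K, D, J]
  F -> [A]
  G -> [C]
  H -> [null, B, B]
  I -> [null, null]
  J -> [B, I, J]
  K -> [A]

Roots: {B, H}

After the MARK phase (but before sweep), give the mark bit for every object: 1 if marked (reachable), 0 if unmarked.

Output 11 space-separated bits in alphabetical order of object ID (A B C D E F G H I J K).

Answer: 1 1 0 0 0 0 0 1 1 0 1

Derivation:
Roots: B H
Mark B: refs=H A I, marked=B
Mark H: refs=null B B, marked=B H
Mark A: refs=K null, marked=A B H
Mark I: refs=null null, marked=A B H I
Mark K: refs=A, marked=A B H I K
Unmarked (collected): C D E F G J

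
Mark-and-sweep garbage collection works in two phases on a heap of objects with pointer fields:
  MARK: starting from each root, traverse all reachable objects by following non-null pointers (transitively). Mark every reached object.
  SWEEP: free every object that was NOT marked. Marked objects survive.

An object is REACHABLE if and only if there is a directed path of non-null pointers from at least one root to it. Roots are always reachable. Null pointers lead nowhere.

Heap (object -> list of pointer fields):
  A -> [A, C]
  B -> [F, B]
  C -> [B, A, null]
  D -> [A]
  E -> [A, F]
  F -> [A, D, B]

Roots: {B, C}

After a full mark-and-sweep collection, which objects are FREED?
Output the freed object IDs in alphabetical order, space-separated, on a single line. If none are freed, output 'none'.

Answer: E

Derivation:
Roots: B C
Mark B: refs=F B, marked=B
Mark C: refs=B A null, marked=B C
Mark F: refs=A D B, marked=B C F
Mark A: refs=A C, marked=A B C F
Mark D: refs=A, marked=A B C D F
Unmarked (collected): E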